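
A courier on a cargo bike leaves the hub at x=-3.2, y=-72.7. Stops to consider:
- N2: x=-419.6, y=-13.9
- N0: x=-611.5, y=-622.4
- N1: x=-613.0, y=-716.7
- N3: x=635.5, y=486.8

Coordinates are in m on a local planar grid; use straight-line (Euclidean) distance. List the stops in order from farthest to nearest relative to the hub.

Computing each straight-line distance from x=-3.2, y=-72.7:
N1 x=-613.0, y=-716.7: 886.9 m
N3 x=635.5, y=486.8: 849.1 m
N0 x=-611.5, y=-622.4: 819.9 m
N2 x=-419.6, y=-13.9: 420.5 m

N1, N3, N0, N2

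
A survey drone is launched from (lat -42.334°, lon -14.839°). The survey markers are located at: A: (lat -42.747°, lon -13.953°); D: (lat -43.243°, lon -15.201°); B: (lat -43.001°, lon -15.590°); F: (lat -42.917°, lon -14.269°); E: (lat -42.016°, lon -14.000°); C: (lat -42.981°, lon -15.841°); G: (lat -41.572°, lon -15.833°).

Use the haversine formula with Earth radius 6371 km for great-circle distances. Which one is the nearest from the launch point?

Distance to each, sorted:
E: 77.7 km
F: 79.9 km
A: 85.9 km
B: 96.3 km
D: 105.3 km
C: 109.0 km
G: 118.0 km
The nearest is E at 77.7 km.

E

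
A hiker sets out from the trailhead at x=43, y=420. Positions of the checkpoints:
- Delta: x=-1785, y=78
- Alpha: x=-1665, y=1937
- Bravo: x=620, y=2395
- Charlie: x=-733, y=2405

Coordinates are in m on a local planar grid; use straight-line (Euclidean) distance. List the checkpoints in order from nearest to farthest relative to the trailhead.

Delta, Bravo, Charlie, Alpha

Distance from the trailhead at x=43, y=420 to each:
Delta x=-1785, y=78: 1859.7 m
Bravo x=620, y=2395: 2057.6 m
Charlie x=-733, y=2405: 2131.3 m
Alpha x=-1665, y=1937: 2284.4 m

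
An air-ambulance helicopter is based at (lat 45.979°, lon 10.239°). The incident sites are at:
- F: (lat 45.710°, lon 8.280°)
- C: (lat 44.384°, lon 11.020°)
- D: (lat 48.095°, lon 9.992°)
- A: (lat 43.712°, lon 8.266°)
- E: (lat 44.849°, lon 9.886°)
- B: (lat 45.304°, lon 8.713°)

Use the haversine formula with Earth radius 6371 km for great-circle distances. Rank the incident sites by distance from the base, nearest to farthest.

Distance from the base at (lat 45.979°, lon 10.239°) to each:
E (lat 44.849°, lon 9.886°): 128.6 km
B (lat 45.304°, lon 8.713°): 140.4 km
F (lat 45.710°, lon 8.280°): 154.7 km
C (lat 44.384°, lon 11.020°): 187.6 km
D (lat 48.095°, lon 9.992°): 236.0 km
A (lat 43.712°, lon 8.266°): 296.2 km

E, B, F, C, D, A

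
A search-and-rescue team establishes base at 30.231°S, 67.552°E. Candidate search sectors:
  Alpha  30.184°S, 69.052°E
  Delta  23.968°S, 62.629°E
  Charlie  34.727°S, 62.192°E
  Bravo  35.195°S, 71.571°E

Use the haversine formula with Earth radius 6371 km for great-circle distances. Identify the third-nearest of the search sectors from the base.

Distances from the base (30.231°S, 67.552°E):
Alpha: 144.2 km
Bravo: 667.7 km
Charlie: 708.8 km
Delta: 849.7 km
The third-nearest is Charlie at 708.8 km.

Charlie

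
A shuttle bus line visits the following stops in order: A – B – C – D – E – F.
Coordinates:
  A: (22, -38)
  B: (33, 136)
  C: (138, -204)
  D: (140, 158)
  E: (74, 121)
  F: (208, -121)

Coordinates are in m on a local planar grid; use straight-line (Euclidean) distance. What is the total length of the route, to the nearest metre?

Leg distances:
A→B: 174.3 m  (cumulative 174.3 m)
B→C: 355.8 m  (cumulative 530.2 m)
C→D: 362.0 m  (cumulative 892.2 m)
D→E: 75.7 m  (cumulative 967.9 m)
E→F: 276.6 m  (cumulative 1244.5 m)
Total route length ≈ 1244 m.

1244 m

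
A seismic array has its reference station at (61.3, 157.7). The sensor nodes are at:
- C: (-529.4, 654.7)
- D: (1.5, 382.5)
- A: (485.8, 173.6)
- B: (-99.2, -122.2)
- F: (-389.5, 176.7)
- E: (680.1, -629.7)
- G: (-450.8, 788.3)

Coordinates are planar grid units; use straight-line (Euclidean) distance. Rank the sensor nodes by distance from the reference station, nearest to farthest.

Distance from the reference station at (61.3, 157.7) to each:
D (1.5, 382.5): 232.6
B (-99.2, -122.2): 322.7
A (485.8, 173.6): 424.8
F (-389.5, 176.7): 451.2
C (-529.4, 654.7): 772.0
G (-450.8, 788.3): 812.3
E (680.1, -629.7): 1001.5

D, B, A, F, C, G, E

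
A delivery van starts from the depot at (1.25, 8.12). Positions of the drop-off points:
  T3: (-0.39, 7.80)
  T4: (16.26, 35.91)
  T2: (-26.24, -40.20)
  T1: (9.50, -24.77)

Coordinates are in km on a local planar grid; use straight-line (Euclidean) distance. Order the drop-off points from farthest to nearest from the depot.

T2, T1, T4, T3

Computing each straight-line distance from (1.25, 8.12):
T2 (-26.24, -40.20): 55.6 km
T1 (9.50, -24.77): 33.9 km
T4 (16.26, 35.91): 31.6 km
T3 (-0.39, 7.80): 1.7 km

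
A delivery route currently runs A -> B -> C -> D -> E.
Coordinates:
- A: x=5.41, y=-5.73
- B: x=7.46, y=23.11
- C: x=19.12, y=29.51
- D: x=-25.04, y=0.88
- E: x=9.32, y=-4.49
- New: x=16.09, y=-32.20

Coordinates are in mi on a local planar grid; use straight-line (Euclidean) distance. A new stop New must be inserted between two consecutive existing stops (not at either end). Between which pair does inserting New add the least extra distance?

Added distance for inserting New between each consecutive pair:
A–B: 55.6 mi
B–C: 104.5 mi
C–D: 61.9 mi
D–E: 46.5 mi
Smallest added distance is 46.5 mi, inserting between D and E.

between D and E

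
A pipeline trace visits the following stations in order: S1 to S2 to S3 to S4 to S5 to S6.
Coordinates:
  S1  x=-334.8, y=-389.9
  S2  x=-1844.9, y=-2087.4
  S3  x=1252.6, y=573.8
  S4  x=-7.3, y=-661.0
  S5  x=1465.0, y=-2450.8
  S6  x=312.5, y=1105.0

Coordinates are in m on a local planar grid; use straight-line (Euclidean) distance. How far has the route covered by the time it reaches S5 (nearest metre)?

10437 m

Leg distances:
S1→S2: 2272.0 m  (cumulative 2272.0 m)
S2→S3: 4083.7 m  (cumulative 6355.7 m)
S3→S4: 1764.1 m  (cumulative 8119.8 m)
S4→S5: 2317.6 m  (cumulative 10437.3 m)
Cumulative distance at S5 ≈ 10437 m.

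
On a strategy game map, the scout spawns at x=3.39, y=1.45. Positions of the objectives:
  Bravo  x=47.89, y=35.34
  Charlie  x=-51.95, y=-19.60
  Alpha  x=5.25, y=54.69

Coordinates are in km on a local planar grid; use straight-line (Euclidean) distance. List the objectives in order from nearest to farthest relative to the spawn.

Alpha, Bravo, Charlie

Computing each straight-line distance from x=3.39, y=1.45:
Alpha x=5.25, y=54.69: 53.3 km
Bravo x=47.89, y=35.34: 55.9 km
Charlie x=-51.95, y=-19.60: 59.2 km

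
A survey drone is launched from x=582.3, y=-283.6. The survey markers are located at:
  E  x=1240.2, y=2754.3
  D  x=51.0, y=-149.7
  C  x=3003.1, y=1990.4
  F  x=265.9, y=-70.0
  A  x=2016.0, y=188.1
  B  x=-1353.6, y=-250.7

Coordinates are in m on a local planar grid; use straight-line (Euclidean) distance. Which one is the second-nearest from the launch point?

D

Distance to each, sorted:
F: 381.8 m
D: 547.9 m
A: 1509.3 m
B: 1936.2 m
E: 3108.3 m
C: 3321.3 m
The second-nearest is D at 547.9 m.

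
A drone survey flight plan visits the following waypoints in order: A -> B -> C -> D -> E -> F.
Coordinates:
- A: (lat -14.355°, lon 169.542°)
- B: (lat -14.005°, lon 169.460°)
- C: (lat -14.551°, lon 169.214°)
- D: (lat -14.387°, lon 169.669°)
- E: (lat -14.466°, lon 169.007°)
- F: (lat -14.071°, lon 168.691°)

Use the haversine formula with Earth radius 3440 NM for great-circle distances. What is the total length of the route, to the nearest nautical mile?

Leg distances:
A→B: 21.5 NM  (cumulative 21.5 NM)
B→C: 35.8 NM  (cumulative 57.3 NM)
C→D: 28.2 NM  (cumulative 85.5 NM)
D→E: 38.8 NM  (cumulative 124.3 NM)
E→F: 30.0 NM  (cumulative 154.3 NM)
Total route length ≈ 154 NM.

154 NM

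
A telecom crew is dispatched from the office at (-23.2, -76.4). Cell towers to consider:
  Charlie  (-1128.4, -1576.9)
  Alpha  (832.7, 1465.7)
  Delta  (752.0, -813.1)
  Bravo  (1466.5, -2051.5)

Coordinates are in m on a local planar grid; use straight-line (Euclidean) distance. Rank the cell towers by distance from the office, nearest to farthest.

Delta, Alpha, Charlie, Bravo

Distances from the office:
Delta (752.0, -813.1): 1069.4 m
Alpha (832.7, 1465.7): 1763.7 m
Charlie (-1128.4, -1576.9): 1863.6 m
Bravo (1466.5, -2051.5): 2473.9 m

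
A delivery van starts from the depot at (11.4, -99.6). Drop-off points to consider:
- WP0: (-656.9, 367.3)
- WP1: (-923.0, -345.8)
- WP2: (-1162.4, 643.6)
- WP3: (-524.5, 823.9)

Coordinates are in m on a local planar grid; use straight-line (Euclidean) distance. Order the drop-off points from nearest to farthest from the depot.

WP0, WP1, WP3, WP2

Distance from the depot at (11.4, -99.6) to each:
WP0 (-656.9, 367.3): 815.2 m
WP1 (-923.0, -345.8): 966.3 m
WP3 (-524.5, 823.9): 1067.7 m
WP2 (-1162.4, 643.6): 1389.3 m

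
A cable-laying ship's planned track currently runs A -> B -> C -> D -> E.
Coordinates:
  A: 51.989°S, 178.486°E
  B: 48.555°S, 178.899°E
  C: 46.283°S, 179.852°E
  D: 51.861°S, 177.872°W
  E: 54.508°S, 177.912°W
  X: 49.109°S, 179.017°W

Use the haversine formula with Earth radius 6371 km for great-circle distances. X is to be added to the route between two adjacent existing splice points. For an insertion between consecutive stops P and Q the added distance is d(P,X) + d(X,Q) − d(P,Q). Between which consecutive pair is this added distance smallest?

between C and D

Added distance for inserting X between each consecutive pair:
A–B: 147.1 km
B–C: 227.3 km
C–D: 0.0 km
D–E: 627.3 km
Smallest added distance is 0.0 km, inserting between C and D.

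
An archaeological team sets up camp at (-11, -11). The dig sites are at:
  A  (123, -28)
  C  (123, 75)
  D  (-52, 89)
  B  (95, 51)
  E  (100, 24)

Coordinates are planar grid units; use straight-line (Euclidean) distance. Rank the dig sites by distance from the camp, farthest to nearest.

C, A, B, E, D

Computing each straight-line distance from (-11, -11):
C (123, 75): 159.2
A (123, -28): 135.1
B (95, 51): 122.8
E (100, 24): 116.4
D (-52, 89): 108.1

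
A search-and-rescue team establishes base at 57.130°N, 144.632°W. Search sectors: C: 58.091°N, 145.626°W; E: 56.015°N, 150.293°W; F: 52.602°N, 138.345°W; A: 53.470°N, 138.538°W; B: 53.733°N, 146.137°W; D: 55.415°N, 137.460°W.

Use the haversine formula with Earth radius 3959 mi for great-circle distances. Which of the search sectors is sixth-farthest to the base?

C

Distances from the base (57.130°N, 144.632°W):
F: 400.1 mi
A: 348.2 mi
D: 299.4 mi
B: 242.0 mi
E: 228.8 mi
C: 75.9 mi
The sixth-farthest is C at 75.9 mi.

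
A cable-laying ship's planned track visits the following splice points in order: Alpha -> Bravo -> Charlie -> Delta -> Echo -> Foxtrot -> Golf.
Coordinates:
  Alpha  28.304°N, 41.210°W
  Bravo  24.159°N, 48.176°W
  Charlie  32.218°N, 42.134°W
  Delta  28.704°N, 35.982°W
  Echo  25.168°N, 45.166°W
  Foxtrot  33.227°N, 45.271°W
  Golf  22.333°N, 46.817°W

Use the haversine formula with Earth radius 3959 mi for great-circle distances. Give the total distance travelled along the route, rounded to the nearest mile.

Leg distances:
Alpha→Bravo: 517.9 mi  (cumulative 517.9 mi)
Bravo→Charlie: 667.1 mi  (cumulative 1185.1 mi)
Charlie→Delta: 439.4 mi  (cumulative 1624.5 mi)
Delta→Echo: 616.0 mi  (cumulative 2240.5 mi)
Echo→Foxtrot: 556.9 mi  (cumulative 2797.4 mi)
Foxtrot→Golf: 758.6 mi  (cumulative 3556.0 mi)
Total route length ≈ 3556 mi.

3556 mi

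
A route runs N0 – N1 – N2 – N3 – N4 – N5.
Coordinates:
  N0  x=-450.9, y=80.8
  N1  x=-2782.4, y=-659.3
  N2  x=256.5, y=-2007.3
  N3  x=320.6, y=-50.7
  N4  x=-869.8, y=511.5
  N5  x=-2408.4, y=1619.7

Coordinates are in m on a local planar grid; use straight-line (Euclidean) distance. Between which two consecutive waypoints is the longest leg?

Leg distances:
N0→N1: 2446.1 m
N1→N2: 3324.5 m
N2→N3: 1957.6 m
N3→N4: 1316.5 m
N4→N5: 1896.2 m
The longest leg is N1–N2 at 3324.5 m.

N1–N2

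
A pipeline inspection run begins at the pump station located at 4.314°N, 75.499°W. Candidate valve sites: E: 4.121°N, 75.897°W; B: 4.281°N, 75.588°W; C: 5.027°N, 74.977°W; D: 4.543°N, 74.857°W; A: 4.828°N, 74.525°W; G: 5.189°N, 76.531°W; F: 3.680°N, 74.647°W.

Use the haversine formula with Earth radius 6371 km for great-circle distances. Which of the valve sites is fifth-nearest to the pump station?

F

Distance to each, sorted:
B: 10.5 km
E: 49.1 km
D: 75.6 km
C: 98.1 km
F: 117.9 km
A: 122.2 km
G: 150.1 km
The fifth-nearest is F at 117.9 km.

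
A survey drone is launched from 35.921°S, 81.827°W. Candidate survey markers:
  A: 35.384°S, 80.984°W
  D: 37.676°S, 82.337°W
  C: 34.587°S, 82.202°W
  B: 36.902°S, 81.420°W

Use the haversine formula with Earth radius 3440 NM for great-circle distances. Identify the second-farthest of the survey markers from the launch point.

Distances from the launch point (35.921°S, 81.827°W):
D: 108.2 NM
C: 82.2 NM
B: 62.1 NM
A: 52.3 NM
The second-farthest is C at 82.2 NM.

C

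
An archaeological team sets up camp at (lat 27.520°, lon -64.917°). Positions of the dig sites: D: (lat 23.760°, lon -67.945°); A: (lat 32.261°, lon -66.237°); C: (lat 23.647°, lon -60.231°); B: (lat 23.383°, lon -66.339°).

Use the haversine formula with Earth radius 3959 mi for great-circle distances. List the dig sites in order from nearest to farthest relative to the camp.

Distance from the camp at (lat 27.520°, lon -64.917°) to each:
B (lat 23.383°, lon -66.339°): 299.3 mi
D (lat 23.760°, lon -67.945°): 321.0 mi
A (lat 32.261°, lon -66.237°): 337.0 mi
C (lat 23.647°, lon -60.231°): 396.0 mi

B, D, A, C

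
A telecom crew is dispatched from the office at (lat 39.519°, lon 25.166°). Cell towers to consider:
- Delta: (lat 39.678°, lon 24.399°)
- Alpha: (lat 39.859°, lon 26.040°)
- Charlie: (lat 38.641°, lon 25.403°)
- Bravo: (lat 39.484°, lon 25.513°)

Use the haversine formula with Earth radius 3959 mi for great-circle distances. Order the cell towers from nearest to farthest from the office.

Bravo, Delta, Alpha, Charlie

Computing each great-circle distance from (lat 39.519°, lon 25.166°):
Bravo (lat 39.484°, lon 25.513°): 18.7 mi
Delta (lat 39.678°, lon 24.399°): 42.3 mi
Alpha (lat 39.859°, lon 26.040°): 52.1 mi
Charlie (lat 38.641°, lon 25.403°): 62.0 mi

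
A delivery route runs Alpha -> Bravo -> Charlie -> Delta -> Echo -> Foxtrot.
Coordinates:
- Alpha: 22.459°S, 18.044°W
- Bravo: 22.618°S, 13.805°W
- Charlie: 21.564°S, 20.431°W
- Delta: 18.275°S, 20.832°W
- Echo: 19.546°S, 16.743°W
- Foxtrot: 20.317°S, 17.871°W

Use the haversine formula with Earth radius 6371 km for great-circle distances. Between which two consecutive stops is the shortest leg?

Leg distances:
Alpha→Bravo: 435.7 km
Bravo→Charlie: 692.6 km
Charlie→Delta: 368.1 km
Delta→Echo: 452.7 km
Echo→Foxtrot: 145.8 km
The shortest leg is Echo–Foxtrot at 145.8 km.

Echo–Foxtrot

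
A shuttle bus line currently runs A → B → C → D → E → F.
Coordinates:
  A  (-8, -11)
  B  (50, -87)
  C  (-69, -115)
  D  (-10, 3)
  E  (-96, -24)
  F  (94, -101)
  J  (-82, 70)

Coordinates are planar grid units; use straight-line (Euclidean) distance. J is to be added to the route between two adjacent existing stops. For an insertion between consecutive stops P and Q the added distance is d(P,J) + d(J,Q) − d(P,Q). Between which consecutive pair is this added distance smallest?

Added distance for inserting J between each consecutive pair:
A–B: 219.2
B–C: 268.3
C–D: 151.9
D–E: 103.2
E–F: 135.4
Smallest added distance is 103.2, inserting between D and E.

between D and E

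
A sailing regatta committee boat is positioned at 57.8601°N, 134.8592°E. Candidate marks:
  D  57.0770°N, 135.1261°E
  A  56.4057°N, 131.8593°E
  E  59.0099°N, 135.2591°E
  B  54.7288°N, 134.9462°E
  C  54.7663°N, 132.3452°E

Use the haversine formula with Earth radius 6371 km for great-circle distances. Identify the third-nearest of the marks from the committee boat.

A

Distances from the committee boat (57.8601°N, 134.8592°E):
D: 88.5 km
E: 130.0 km
A: 242.7 km
B: 348.2 km
C: 377.3 km
The third-nearest is A at 242.7 km.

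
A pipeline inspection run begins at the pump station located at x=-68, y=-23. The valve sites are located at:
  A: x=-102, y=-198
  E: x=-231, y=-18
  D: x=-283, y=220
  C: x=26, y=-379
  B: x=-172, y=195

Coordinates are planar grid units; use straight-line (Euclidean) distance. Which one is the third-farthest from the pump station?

Distance to each, sorted:
C: 368.2
D: 324.5
B: 241.5
A: 178.3
E: 163.1
The third-farthest is B at 241.5.

B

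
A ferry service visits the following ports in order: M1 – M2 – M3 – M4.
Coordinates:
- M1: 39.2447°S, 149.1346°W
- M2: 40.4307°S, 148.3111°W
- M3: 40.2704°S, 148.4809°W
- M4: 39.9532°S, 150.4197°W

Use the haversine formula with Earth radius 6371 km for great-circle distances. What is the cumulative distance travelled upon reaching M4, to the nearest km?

341 km

Leg distances:
M1→M2: 149.4 km  (cumulative 149.4 km)
M2→M3: 22.9 km  (cumulative 172.4 km)
M3→M4: 168.6 km  (cumulative 341.0 km)
Cumulative distance at M4 ≈ 341 km.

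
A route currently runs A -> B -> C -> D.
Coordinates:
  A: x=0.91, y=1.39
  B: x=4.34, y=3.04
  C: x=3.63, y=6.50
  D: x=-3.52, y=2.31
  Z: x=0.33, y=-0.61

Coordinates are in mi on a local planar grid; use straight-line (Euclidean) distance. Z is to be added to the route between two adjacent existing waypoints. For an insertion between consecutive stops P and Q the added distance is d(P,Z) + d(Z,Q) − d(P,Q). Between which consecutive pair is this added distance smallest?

Added distance for inserting Z between each consecutive pair:
A–B: 3.7 mi
B–C: 9.7 mi
C–D: 4.4 mi
Smallest added distance is 3.7 mi, inserting between A and B.

between A and B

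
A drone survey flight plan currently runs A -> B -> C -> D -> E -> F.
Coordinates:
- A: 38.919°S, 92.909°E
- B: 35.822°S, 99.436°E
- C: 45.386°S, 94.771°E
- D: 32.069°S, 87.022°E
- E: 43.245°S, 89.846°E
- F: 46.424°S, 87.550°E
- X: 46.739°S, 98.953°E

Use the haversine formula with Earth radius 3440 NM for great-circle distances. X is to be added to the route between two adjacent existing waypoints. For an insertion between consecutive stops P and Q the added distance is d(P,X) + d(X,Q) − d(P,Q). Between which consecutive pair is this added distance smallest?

between B and C

Added distance for inserting X between each consecutive pair:
A–B: 832.5 NM
B–C: 236.0 NM
C–D: 352.8 NM
D–E: 792.9 NM
E–F: 695.6 NM
Smallest added distance is 236.0 NM, inserting between B and C.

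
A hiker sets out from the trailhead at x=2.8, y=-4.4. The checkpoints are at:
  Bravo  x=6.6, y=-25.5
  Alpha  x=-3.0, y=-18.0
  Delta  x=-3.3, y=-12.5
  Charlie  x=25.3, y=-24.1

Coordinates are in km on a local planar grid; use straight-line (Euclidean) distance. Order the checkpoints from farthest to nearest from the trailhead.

Distances from the trailhead:
Charlie x=25.3, y=-24.1: 29.9 km
Bravo x=6.6, y=-25.5: 21.4 km
Alpha x=-3.0, y=-18.0: 14.8 km
Delta x=-3.3, y=-12.5: 10.1 km

Charlie, Bravo, Alpha, Delta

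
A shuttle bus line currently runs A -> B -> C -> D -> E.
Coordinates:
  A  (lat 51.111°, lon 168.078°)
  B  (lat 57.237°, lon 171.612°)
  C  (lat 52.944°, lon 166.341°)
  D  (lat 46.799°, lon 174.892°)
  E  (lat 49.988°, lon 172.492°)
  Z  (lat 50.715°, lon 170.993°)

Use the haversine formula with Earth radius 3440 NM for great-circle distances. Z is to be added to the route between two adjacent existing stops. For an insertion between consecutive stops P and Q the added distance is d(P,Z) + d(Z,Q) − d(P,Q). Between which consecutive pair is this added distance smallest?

between C and D

Added distance for inserting Z between each consecutive pair:
A–B: 117.0 NM
B–C: 295.7 NM
C–D: 4.6 NM
D–E: 139.3 NM
Smallest added distance is 4.6 NM, inserting between C and D.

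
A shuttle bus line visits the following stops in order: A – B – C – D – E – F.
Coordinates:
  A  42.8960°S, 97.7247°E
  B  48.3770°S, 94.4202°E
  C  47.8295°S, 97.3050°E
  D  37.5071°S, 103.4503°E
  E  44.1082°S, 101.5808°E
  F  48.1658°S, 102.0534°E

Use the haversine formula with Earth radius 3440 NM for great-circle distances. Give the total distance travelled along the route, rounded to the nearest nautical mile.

1803 NM

Leg distances:
A→B: 357.0 NM  (cumulative 357.0 NM)
B→C: 120.2 NM  (cumulative 477.3 NM)
C→D: 676.0 NM  (cumulative 1153.2 NM)
D→E: 405.3 NM  (cumulative 1558.5 NM)
E→F: 244.4 NM  (cumulative 1802.9 NM)
Total route length ≈ 1803 NM.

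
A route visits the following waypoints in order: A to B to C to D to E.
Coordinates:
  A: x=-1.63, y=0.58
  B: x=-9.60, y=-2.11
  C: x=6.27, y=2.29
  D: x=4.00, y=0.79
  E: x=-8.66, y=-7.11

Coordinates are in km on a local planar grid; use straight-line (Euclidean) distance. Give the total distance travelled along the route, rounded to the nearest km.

Leg distances:
A→B: 8.4 km  (cumulative 8.4 km)
B→C: 16.5 km  (cumulative 24.9 km)
C→D: 2.7 km  (cumulative 27.6 km)
D→E: 14.9 km  (cumulative 42.5 km)
Total route length ≈ 43 km.

43 km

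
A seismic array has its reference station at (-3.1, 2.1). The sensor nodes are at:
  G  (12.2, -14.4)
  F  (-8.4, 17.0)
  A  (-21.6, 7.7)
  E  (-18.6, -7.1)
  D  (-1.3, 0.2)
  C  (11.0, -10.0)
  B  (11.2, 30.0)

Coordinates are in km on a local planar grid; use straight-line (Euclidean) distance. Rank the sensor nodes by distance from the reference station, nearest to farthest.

Computing each straight-line distance from (-3.1, 2.1):
D (-1.3, 0.2): 2.6 km
F (-8.4, 17.0): 15.8 km
E (-18.6, -7.1): 18.0 km
C (11.0, -10.0): 18.6 km
A (-21.6, 7.7): 19.3 km
G (12.2, -14.4): 22.5 km
B (11.2, 30.0): 31.4 km

D, F, E, C, A, G, B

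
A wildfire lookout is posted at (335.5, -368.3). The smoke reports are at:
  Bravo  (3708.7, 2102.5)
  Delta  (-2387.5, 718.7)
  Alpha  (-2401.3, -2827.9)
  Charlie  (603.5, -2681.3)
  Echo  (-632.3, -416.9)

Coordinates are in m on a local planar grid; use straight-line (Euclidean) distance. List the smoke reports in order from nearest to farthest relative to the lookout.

Distances from the lookout:
Echo (-632.3, -416.9): 969.0 m
Charlie (603.5, -2681.3): 2328.5 m
Delta (-2387.5, 718.7): 2931.9 m
Alpha (-2401.3, -2827.9): 3679.6 m
Bravo (3708.7, 2102.5): 4181.3 m

Echo, Charlie, Delta, Alpha, Bravo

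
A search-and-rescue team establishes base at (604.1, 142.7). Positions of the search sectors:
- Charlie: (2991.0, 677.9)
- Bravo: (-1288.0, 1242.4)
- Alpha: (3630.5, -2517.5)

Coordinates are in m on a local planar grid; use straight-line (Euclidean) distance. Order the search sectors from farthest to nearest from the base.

Alpha, Charlie, Bravo

Distances from the base:
Alpha (3630.5, -2517.5): 4029.4 m
Charlie (2991.0, 677.9): 2446.2 m
Bravo (-1288.0, 1242.4): 2188.5 m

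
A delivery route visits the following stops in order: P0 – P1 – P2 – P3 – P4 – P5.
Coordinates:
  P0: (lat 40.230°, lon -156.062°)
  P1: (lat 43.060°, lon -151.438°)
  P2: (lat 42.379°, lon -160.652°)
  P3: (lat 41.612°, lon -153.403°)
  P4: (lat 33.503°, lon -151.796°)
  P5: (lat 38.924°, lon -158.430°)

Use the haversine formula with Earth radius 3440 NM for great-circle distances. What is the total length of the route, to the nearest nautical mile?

1953 NM

Leg distances:
P0→P1: 268.1 NM  (cumulative 268.1 NM)
P1→P2: 408.3 NM  (cumulative 676.4 NM)
P2→P3: 326.6 NM  (cumulative 1003.0 NM)
P3→P4: 492.8 NM  (cumulative 1495.8 NM)
P4→P5: 457.1 NM  (cumulative 1952.9 NM)
Total route length ≈ 1953 NM.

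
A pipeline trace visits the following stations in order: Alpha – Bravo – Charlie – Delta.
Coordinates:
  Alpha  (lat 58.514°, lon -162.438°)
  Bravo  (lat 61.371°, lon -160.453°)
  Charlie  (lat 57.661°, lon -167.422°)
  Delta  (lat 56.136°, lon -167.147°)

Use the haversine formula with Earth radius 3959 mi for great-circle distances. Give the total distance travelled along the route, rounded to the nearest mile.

Leg distances:
Alpha→Bravo: 209.0 mi  (cumulative 209.0 mi)
Bravo→Charlie: 353.7 mi  (cumulative 562.7 mi)
Charlie→Delta: 105.9 mi  (cumulative 668.6 mi)
Total route length ≈ 669 mi.

669 mi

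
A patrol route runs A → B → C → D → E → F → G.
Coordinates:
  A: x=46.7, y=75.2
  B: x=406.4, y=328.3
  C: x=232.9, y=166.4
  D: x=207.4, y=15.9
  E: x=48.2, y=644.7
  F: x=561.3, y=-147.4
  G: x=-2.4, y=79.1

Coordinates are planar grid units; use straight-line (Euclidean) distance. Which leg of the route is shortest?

C–D

Leg distances:
A→B: 439.8
B→C: 237.3
C→D: 152.6
D→E: 648.6
E→F: 943.8
F→G: 607.5
The shortest leg is C–D at 152.6.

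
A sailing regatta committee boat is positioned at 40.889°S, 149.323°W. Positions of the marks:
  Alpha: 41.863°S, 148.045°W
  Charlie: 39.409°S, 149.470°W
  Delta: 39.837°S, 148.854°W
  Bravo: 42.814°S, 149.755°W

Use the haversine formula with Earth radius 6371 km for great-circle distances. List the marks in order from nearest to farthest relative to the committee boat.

Computing each great-circle distance from 40.889°S, 149.323°W:
Delta 39.837°S, 148.854°W: 123.5 km
Alpha 41.863°S, 148.045°W: 152.0 km
Charlie 39.409°S, 149.470°W: 165.0 km
Bravo 42.814°S, 149.755°W: 217.0 km

Delta, Alpha, Charlie, Bravo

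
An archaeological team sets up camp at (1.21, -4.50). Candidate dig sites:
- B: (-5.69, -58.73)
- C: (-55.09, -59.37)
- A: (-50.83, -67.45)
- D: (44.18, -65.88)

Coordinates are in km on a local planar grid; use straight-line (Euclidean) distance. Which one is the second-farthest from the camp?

C

Distance to each, sorted:
A: 81.7 km
C: 78.6 km
D: 74.9 km
B: 54.7 km
The second-farthest is C at 78.6 km.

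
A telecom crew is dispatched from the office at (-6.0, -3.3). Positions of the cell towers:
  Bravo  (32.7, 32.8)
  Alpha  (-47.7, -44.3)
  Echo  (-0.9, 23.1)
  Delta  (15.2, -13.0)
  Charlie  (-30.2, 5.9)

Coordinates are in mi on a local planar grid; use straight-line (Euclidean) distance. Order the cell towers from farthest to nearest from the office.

Distance from the office at (-6.0, -3.3) to each:
Alpha (-47.7, -44.3): 58.5 mi
Bravo (32.7, 32.8): 52.9 mi
Echo (-0.9, 23.1): 26.9 mi
Charlie (-30.2, 5.9): 25.9 mi
Delta (15.2, -13.0): 23.3 mi

Alpha, Bravo, Echo, Charlie, Delta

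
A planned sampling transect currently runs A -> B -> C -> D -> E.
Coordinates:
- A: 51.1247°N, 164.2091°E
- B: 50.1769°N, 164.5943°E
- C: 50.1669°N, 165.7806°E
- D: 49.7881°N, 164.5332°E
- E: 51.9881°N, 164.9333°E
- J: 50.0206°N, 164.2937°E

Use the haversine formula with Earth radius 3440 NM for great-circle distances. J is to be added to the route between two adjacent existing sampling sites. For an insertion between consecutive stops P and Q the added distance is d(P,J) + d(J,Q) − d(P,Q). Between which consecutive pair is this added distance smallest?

between D and E

Added distance for inserting J between each consecutive pair:
A–B: 22.5 NM
B–C: 27.2 NM
C–D: 21.4 NM
D–E: 4.4 NM
Smallest added distance is 4.4 NM, inserting between D and E.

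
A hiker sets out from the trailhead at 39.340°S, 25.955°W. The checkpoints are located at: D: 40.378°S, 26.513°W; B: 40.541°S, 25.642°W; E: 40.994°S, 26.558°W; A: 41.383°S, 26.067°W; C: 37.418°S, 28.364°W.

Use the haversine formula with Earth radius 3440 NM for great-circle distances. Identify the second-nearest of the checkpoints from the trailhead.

Distances from the trailhead (39.340°S, 25.955°W):
D: 67.4 NM
B: 73.5 NM
E: 103.1 NM
A: 122.8 NM
C: 161.8 NM
The second-nearest is B at 73.5 NM.

B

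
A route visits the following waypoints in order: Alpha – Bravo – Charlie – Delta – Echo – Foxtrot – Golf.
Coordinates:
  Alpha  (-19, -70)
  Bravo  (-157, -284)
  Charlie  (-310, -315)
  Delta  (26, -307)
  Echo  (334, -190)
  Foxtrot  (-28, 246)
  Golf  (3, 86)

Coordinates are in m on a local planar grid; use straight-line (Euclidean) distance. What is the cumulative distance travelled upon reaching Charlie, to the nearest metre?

Leg distances:
Alpha→Bravo: 254.6 m  (cumulative 254.6 m)
Bravo→Charlie: 156.1 m  (cumulative 410.7 m)
Cumulative distance at Charlie ≈ 411 m.

411 m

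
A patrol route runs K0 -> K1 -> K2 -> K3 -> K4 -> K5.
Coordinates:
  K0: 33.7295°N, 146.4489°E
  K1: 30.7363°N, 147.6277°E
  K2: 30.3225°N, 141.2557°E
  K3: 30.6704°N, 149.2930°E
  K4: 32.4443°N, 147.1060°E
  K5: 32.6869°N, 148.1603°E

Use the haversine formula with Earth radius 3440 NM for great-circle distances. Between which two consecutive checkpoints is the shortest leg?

K4–K5

Leg distances:
K0→K1: 189.4 NM
K1→K2: 330.4 NM
K2→K3: 416.2 NM
K3→K4: 154.5 NM
K4→K5: 55.3 NM
The shortest leg is K4–K5 at 55.3 NM.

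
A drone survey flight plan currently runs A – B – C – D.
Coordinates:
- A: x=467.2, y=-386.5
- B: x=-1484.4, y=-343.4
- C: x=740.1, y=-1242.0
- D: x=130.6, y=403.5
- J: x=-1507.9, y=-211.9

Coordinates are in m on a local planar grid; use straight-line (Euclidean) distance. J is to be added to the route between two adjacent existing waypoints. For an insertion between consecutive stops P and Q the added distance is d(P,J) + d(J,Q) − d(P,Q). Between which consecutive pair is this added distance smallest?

Added distance for inserting J between each consecutive pair:
A–B: 164.3 m
B–C: 207.2 m
C–D: 2468.3 m
Smallest added distance is 164.3 m, inserting between A and B.

between A and B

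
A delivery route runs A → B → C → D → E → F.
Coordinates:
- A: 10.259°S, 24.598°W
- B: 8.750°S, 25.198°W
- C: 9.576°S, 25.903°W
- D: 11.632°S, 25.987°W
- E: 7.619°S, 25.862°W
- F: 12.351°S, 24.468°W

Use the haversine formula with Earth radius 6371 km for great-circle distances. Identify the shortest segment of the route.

B–C

Leg distances:
A→B: 180.2 km
B→C: 120.1 km
C→D: 228.8 km
D→E: 446.4 km
E→F: 547.9 km
The shortest leg is B–C at 120.1 km.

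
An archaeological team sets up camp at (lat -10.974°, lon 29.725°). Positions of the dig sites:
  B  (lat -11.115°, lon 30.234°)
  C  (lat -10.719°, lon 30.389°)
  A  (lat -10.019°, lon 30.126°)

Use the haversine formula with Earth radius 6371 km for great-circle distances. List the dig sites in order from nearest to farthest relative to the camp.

Distances from the camp:
B (lat -11.115°, lon 30.234°): 57.7 km
C (lat -10.719°, lon 30.389°): 77.9 km
A (lat -10.019°, lon 30.126°): 114.9 km

B, C, A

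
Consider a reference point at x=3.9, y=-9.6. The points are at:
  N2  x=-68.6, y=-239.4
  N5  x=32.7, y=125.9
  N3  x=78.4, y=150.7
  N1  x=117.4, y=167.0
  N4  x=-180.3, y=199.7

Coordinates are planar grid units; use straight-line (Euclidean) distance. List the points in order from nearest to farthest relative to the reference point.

N5, N3, N1, N2, N4

Distances from the reference point:
N5 x=32.7, y=125.9: 138.5
N3 x=78.4, y=150.7: 176.8
N1 x=117.4, y=167.0: 209.9
N2 x=-68.6, y=-239.4: 241.0
N4 x=-180.3, y=199.7: 278.8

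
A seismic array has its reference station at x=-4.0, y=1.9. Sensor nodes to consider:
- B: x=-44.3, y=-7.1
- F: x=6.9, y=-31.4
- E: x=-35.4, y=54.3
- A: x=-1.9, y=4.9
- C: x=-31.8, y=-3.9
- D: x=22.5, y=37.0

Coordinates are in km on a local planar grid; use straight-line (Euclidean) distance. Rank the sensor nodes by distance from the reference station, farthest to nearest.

E, D, B, F, C, A

Distances from the reference station:
E x=-35.4, y=54.3: 61.1 km
D x=22.5, y=37.0: 44.0 km
B x=-44.3, y=-7.1: 41.3 km
F x=6.9, y=-31.4: 35.0 km
C x=-31.8, y=-3.9: 28.4 km
A x=-1.9, y=4.9: 3.7 km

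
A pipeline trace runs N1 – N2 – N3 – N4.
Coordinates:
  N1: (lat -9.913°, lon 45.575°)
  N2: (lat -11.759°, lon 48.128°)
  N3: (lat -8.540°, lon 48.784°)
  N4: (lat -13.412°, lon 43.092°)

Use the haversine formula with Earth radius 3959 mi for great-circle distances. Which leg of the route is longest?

Leg distances:
N1→N2: 215.1 mi
N2→N3: 226.9 mi
N3→N4: 512.2 mi
The longest leg is N3–N4 at 512.2 mi.

N3–N4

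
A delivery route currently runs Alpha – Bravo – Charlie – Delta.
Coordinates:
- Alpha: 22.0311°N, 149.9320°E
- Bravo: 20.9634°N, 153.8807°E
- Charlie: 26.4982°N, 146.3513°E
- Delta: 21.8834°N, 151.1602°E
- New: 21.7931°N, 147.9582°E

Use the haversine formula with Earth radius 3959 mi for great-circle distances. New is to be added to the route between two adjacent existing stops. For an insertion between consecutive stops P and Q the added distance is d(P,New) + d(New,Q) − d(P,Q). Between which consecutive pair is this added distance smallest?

Added distance for inserting New between each consecutive pair:
Alpha–Bravo: 248.6 mi
Bravo–Charlie: 115.3 mi
Charlie–Delta: 106.1 mi
Smallest added distance is 106.1 mi, inserting between Charlie and Delta.

between Charlie and Delta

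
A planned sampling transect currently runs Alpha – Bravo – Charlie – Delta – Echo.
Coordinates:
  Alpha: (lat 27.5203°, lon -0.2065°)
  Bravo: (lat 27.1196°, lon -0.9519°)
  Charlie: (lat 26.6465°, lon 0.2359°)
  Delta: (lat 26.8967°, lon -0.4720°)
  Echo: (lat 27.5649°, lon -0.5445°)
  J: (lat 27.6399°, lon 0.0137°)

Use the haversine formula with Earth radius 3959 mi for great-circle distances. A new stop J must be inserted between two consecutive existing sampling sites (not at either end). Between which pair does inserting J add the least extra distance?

between Alpha and Bravo

Added distance for inserting J between each consecutive pair:
Alpha–Bravo: 31.6 mi
Bravo–Charlie: 59.1 mi
Charlie–Delta: 82.4 mi
Delta–Echo: 47.6 mi
Smallest added distance is 31.6 mi, inserting between Alpha and Bravo.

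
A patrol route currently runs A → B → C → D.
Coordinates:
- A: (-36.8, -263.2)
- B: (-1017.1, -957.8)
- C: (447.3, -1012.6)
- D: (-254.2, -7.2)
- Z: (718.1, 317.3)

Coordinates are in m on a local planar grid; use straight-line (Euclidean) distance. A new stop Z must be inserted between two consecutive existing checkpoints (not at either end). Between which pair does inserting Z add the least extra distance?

Added distance for inserting Z between each consecutive pair:
A–B: 1904.2 m
B–C: 2045.1 m
C–D: 1156.3 m
Smallest added distance is 1156.3 m, inserting between C and D.

between C and D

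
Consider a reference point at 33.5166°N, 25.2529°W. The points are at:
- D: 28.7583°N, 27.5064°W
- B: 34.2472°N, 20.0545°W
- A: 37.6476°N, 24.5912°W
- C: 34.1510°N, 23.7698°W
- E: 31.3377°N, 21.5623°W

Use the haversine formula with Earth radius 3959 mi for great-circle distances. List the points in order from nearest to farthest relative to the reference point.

Distance from the reference point at 33.5166°N, 25.2529°W to each:
C 34.1510°N, 23.7698°W: 95.7 mi
E 31.3377°N, 21.5623°W: 262.6 mi
A 37.6476°N, 24.5912°W: 287.9 mi
B 34.2472°N, 20.0545°W: 302.4 mi
D 28.7583°N, 27.5064°W: 354.7 mi

C, E, A, B, D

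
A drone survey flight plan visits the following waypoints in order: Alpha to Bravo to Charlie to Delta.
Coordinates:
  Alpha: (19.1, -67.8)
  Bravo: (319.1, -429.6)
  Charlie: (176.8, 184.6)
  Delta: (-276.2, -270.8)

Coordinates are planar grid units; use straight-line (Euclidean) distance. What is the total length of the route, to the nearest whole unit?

Leg distances:
Alpha→Bravo: 470.0  (cumulative 470.0)
Bravo→Charlie: 630.5  (cumulative 1100.5)
Charlie→Delta: 642.3  (cumulative 1742.8)
Total route length ≈ 1743.

1743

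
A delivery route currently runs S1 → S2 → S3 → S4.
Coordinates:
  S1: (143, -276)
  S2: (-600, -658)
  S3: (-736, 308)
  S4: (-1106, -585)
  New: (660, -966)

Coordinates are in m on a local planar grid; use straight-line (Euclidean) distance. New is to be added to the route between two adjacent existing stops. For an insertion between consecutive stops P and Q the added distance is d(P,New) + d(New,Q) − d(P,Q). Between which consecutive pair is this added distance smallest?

Added distance for inserting New between each consecutive pair:
S1–S2: 1323.9 m
S2–S3: 2211.5 m
S3–S4: 2730.0 m
Smallest added distance is 1323.9 m, inserting between S1 and S2.

between S1 and S2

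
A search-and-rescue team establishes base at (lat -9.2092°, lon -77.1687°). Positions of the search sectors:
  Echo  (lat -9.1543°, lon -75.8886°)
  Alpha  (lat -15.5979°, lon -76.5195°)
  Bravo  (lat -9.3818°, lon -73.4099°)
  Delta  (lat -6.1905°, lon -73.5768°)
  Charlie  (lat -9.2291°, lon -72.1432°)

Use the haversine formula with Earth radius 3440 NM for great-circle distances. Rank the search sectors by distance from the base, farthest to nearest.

Computing each great-circle distance from (lat -9.2092°, lon -77.1687°):
Alpha (lat -15.5979°, lon -76.5195°): 385.5 NM
Charlie (lat -9.2291°, lon -72.1432°): 297.8 NM
Delta (lat -6.1905°, lon -73.5768°): 280.2 NM
Bravo (lat -9.3818°, lon -73.4099°): 223.0 NM
Echo (lat -9.1543°, lon -75.8886°): 75.9 NM

Alpha, Charlie, Delta, Bravo, Echo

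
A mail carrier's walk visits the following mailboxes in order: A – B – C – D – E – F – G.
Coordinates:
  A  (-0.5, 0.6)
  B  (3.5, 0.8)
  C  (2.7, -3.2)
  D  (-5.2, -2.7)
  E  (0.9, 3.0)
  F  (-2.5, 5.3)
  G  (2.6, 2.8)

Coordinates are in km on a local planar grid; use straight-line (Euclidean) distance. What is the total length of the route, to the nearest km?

34 km

Leg distances:
A→B: 4.0 km  (cumulative 4.0 km)
B→C: 4.1 km  (cumulative 8.1 km)
C→D: 7.9 km  (cumulative 16.0 km)
D→E: 8.3 km  (cumulative 24.3 km)
E→F: 4.1 km  (cumulative 28.5 km)
F→G: 5.7 km  (cumulative 34.1 km)
Total route length ≈ 34 km.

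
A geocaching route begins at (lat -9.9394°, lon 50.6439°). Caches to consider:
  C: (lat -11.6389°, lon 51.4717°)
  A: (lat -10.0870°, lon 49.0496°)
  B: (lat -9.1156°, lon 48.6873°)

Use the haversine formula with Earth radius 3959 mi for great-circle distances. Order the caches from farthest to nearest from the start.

Distance from the start at (lat -9.9394°, lon 50.6439°) to each:
B (lat -9.1156°, lon 48.6873°): 145.0 mi
C (lat -11.6389°, lon 51.4717°): 130.2 mi
A (lat -10.0870°, lon 49.0496°): 109.0 mi

B, C, A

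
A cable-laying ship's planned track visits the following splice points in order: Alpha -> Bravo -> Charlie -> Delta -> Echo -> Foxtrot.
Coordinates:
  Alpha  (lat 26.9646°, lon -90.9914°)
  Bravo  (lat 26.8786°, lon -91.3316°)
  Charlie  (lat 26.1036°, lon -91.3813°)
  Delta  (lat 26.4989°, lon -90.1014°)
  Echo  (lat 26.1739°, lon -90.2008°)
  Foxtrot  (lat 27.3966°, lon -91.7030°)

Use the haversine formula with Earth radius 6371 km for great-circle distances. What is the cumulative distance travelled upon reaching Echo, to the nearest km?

Leg distances:
Alpha→Bravo: 35.1 km  (cumulative 35.1 km)
Bravo→Charlie: 86.3 km  (cumulative 121.4 km)
Charlie→Delta: 134.9 km  (cumulative 256.3 km)
Delta→Echo: 37.5 km  (cumulative 293.8 km)
Cumulative distance at Echo ≈ 294 km.

294 km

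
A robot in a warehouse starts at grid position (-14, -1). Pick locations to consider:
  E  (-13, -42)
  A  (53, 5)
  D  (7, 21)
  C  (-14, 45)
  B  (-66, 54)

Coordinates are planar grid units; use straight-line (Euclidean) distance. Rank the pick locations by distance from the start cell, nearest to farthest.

D, E, C, A, B

Distance from the start cell at (-14, -1) to each:
D (7, 21): 30.4
E (-13, -42): 41.0
C (-14, 45): 46.0
A (53, 5): 67.3
B (-66, 54): 75.7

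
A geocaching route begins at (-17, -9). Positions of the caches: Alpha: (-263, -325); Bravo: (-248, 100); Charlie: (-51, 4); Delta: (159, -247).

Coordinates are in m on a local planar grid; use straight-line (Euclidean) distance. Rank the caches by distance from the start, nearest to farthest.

Charlie, Bravo, Delta, Alpha

Distance from the start at (-17, -9) to each:
Charlie (-51, 4): 36.4 m
Bravo (-248, 100): 255.4 m
Delta (159, -247): 296.0 m
Alpha (-263, -325): 400.5 m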